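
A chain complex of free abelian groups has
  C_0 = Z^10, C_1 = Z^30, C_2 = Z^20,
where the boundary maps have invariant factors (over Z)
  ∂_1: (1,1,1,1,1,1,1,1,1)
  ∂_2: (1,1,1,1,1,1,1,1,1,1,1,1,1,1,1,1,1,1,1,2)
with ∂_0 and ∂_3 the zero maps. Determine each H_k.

H_0: b_0 = 10 − 0 − 9 = 1; torsion from ∂_1 factors > 1: none. So H_0 ≅ Z.
H_1: b_1 = 30 − 9 − 20 = 1; torsion from ∂_2 factors > 1: [2]. So H_1 ≅ Z ⊕ Z_2.
H_2: b_2 = 20 − 20 − 0 = 0; torsion from ∂_3 factors > 1: none. So H_2 ≅ 0.

H_0 ≅ Z,  H_1 ≅ Z ⊕ Z_2,  H_2 = 0.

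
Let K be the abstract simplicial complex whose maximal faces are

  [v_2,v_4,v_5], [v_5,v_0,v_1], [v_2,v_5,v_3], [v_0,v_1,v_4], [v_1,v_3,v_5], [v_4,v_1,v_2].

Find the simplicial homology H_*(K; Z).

We work with the vertex ordering v_0 < v_1 < v_2 < v_3 < v_4 < v_5. The simplices of K, each written with vertices in increasing order, are:

  0-simplices (6): [v_0], [v_1], [v_2], [v_3], [v_4], [v_5]
  1-simplices (12): [v_0,v_1], [v_0,v_4], [v_0,v_5], [v_1,v_2], [v_1,v_3], [v_1,v_4], [v_1,v_5], [v_2,v_3], [v_2,v_4], [v_2,v_5], [v_3,v_5], [v_4,v_5]
  2-simplices (6): [v_0,v_1,v_4], [v_0,v_1,v_5], [v_1,v_2,v_4], [v_1,v_3,v_5], [v_2,v_3,v_5], [v_2,v_4,v_5]

so the chain groups are C_0 ≅ Z^6, C_1 ≅ Z^12, C_2 ≅ Z^6.

The boundary map ∂_1: C_1 → C_0 sends each edge [p,q] (with p < q) to q − p. For instance
  ∂[v_0,v_4] = [v_4] − [v_0].
As a 6×12 matrix over Z this has rank 5, with invariant factors (1,1,1,1,1).

The boundary map ∂_2: C_2 → C_1 sends each 2-simplex [p,q,r] to [q,r] − [p,r] + [p,q]. For instance
  ∂[v_2,v_4,v_5] = [v_4,v_5] − [v_2,v_5] + [v_2,v_4],
  ∂[v_0,v_1,v_4] = [v_1,v_4] − [v_0,v_4] + [v_0,v_1].
The resulting 12×6 matrix has rank 6, and its Smith normal form has invariant factors (1,1,1,1,1,1).

Now H_k = ker ∂_k / im ∂_{k+1}, so:

  H_0: rank C_0 − rank ∂_1 = 6 − 5 = 1, and the invariant factors of ∂_1 are all 1, so H_0 ≅ Z.
  H_1: rank ker ∂_1 − rank ∂_2 = (12 − 5) − 6 = 1, and the invariant factors of ∂_2 are all 1, so H_1 ≅ Z.
  H_2: rank ker ∂_2 − rank ∂_3 = (6 − 6) − 0 = 0, and there is no ∂_3, so H_2 ≅ 0.

H_0 ≅ Z,  H_1 ≅ Z,  H_2 = 0.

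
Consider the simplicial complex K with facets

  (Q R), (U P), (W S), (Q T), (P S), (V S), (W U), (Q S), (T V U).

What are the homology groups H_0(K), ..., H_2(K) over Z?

H_0 = Z,  H_1 = Z^3,  H_2 = 0.

We work with the vertex ordering P < Q < R < S < T < U < V < W. The simplices of K, each written with vertices in increasing order, are:

  0-simplices (8): P, Q, R, S, T, U, V, W
  1-simplices (11): PS, PU, QR, QS, QT, SV, SW, TU, TV, UV, UW
  2-simplices (1): TUV

so the chain groups are C_0 ≅ Z^8, C_1 ≅ Z^11, C_2 ≅ Z^1.

∂_1: C_1 → C_0 maps an edge to its endpoints' difference, ∂[p,q] = q − p. For instance
  ∂QS = S − Q.
As a 8×11 matrix over Z this has rank 7, with invariant factors (1,1,1,1,1,1,1).

∂_2: C_2 → C_1 maps a triangle to the signed sum of its edges. For instance
  ∂TUV = UV − TV + TU.
The resulting 11×1 matrix has rank 1, and its Smith normal form has invariant factors (1).

Computing H_k = (kernel of ∂_k) / (image of ∂_{k+1}):

  H_0: rank C_0 − rank ∂_1 = 8 − 7 = 1, and the invariant factors of ∂_1 are all 1, so H_0 = Z.
  H_1: rank ker ∂_1 − rank ∂_2 = (11 − 7) − 1 = 3, and the invariant factors of ∂_2 are all 1, so H_1 = Z^3.
  H_2: rank ker ∂_2 − rank ∂_3 = (1 − 1) − 0 = 0, and there is no ∂_3, so H_2 = 0.

As a check, the Euler characteristic is 8 − 11 + 1 = -2, which agrees with 1 − 3 + 0 = -2.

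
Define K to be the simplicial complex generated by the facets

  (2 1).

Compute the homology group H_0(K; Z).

H_0 = Z.

Take the total order 1 < 2 on the vertex set. Then K (dimension 1) consists of the simplices:

  0-simplices (2): [1], [2]
  1-simplices (1): [1,2]

giving chain groups C_0 ≅ Z^2, C_1 ≅ Z^1.

The boundary map ∂_1: C_1 → C_0 is given by ∂[p,q] = [q] − [p]. For instance
  ∂[1,2] = [2] − [1].
As a 2×1 matrix over Z this has rank 1, with invariant factors (1).

Reading off H_k = ker ∂_k / im ∂_{k+1}:

  H_0: rank C_0 − rank ∂_1 = 2 − 1 = 1, and the invariant factors of ∂_1 are all 1, so H_0 = Z.

(K is a triangulation of the 1-simplex.)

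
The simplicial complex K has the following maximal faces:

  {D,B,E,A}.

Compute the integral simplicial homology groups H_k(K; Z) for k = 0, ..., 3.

Take the total order A < B < D < E on the vertex set. Then K (dimension 3) consists of the simplices:

  0-simplices (4): A, B, D, E
  1-simplices (6): AB, AD, AE, BD, BE, DE
  2-simplices (4): ABD, ABE, ADE, BDE
  3-simplices (1): ABDE

Hence C_0 ≅ Z^4, C_1 ≅ Z^6, C_2 ≅ Z^4, C_3 ≅ Z^1.

The boundary map ∂_1: C_1 → C_0 sends each edge [p,q] (with p < q) to q − p.
This gives a 4×6 integer matrix of rank 3; reducing to Smith normal form yields diagonal entries (1,1,1).

Boundary ∂_2: C_2 → C_1 sends each 2-simplex [p,q,r] to [q,r] − [p,r] + [p,q]. For instance
  ∂ADE = DE − AE + AD,
  ∂ABD = BD − AD + AB.
As a 6×4 matrix over Z this has rank 3, with invariant factors (1,1,1).

The boundary map ∂_3: C_3 → C_2 sends each 3-simplex σ to the alternating sum Σ_i (−1)^i (σ with its i-th vertex removed). For instance
  ∂ABDE = BDE − ADE + ABE − ABD.
This gives a 4×1 integer matrix of rank 1; reducing to Smith normal form yields diagonal entries (1).

Now H_k = ker ∂_k / im ∂_{k+1}, so:

  H_0: rank C_0 − rank ∂_1 = 4 − 3 = 1, and the invariant factors of ∂_1 are all 1, so H_0 = Z.
  H_1: rank ker ∂_1 − rank ∂_2 = (6 − 3) − 3 = 0, and the invariant factors of ∂_2 are all 1, so H_1 = 0.
  H_2: rank ker ∂_2 − rank ∂_3 = (4 − 3) − 1 = 0, and the invariant factors of ∂_3 are all 1, so H_2 = 0.
  H_3: rank ker ∂_3 − rank ∂_4 = (1 − 1) − 0 = 0, and there is no ∂_4, so H_3 = 0.

H_0 ≅ Z,  H_1 = 0,  H_2 = 0,  H_3 = 0.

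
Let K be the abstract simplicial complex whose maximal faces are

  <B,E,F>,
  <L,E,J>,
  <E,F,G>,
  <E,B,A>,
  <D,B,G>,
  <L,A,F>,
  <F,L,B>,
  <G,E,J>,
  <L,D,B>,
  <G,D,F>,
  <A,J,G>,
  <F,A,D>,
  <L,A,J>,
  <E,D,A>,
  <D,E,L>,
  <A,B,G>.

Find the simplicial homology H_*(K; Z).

H_0 = Z,  H_1 = Z^2,  H_2 = Z.

Fix the vertex order A < B < D < E < F < G < J < L and write every simplex with vertices in increasing order. Then dim K = 2 and the simplices of K are:

  0-simplices (8): A, B, D, E, F, G, J, L
  1-simplices (24): AB, AD, AE, AF, AG, AJ, AL, BD, BE, BF, BG, BL, DE, DF, DG, DL, EF, EG, EJ, EL, FG, FL, GJ, JL
  2-simplices (16): ABE, ABG, ADE, ADF, AFL, AGJ, AJL, BDG, BDL, BEF, BFL, DEL, DFG, EFG, EGJ, EJL

Hence C_0 ≅ Z^8, C_1 ≅ Z^24, C_2 ≅ Z^16.

The boundary map ∂_1: C_1 → C_0 sends each edge [p,q] (with p < q) to q − p.
As a 8×24 matrix over Z this has rank 7, with invariant factors (1,1,1,1,1,1,1).

∂_2: C_2 → C_1 maps a triangle to the signed sum of its edges. For instance
  ∂AGJ = GJ − AJ + AG,
  ∂BDG = DG − BG + BD.
As a 24×16 matrix over Z this has rank 15, with invariant factors (1,1,1,1,1,1,1,1,1,1,1,1,1,1,1).

From H_k ≅ ker(∂_k) / im(∂_{k+1}) we obtain:

  H_0: rank C_0 − rank ∂_1 = 8 − 7 = 1, and the invariant factors of ∂_1 are all 1, so H_0 ≅ Z.
  H_1: rank ker ∂_1 − rank ∂_2 = (24 − 7) − 15 = 2, and the invariant factors of ∂_2 are all 1, so H_1 ≅ Z^2.
  H_2: rank ker ∂_2 − rank ∂_3 = (16 − 15) − 0 = 1, and there is no ∂_3, so H_2 ≅ Z.

As a check, the Euler characteristic is 8 − 24 + 16 = 0, which agrees with 1 − 2 + 1 = 0.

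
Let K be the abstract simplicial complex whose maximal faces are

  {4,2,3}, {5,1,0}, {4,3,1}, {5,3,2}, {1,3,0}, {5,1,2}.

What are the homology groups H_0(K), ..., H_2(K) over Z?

H_0 = Z,  H_1 = Z,  H_2 = 0.

We work with the vertex ordering 0 < 1 < 2 < 3 < 4 < 5. The simplices of K, each written with vertices in increasing order, are:

  0-simplices (6): [0], [1], [2], [3], [4], [5]
  1-simplices (12): [0,1], [0,3], [0,5], [1,2], [1,3], [1,4], [1,5], [2,3], [2,4], [2,5], [3,4], [3,5]
  2-simplices (6): [0,1,3], [0,1,5], [1,2,5], [1,3,4], [2,3,4], [2,3,5]

giving chain groups C_0 ≅ Z^6, C_1 ≅ Z^12, C_2 ≅ Z^6.

∂_1: C_1 → C_0 maps an edge to its endpoints' difference, ∂[p,q] = q − p.
The 6×12 boundary matrix has rank 5 and Smith normal form diag(1,1,1,1,1).

The boundary map ∂_2: C_2 → C_1 acts by ∂[p,q,r] = [q,r] − [p,r] + [p,q]. For instance
  ∂[2,3,4] = [3,4] − [2,4] + [2,3],
  ∂[1,2,5] = [2,5] − [1,5] + [1,2].
The 12×6 boundary matrix has rank 6 and Smith normal form diag(1,1,1,1,1,1).

From H_k ≅ ker(∂_k) / im(∂_{k+1}) we obtain:

  H_0: rank C_0 − rank ∂_1 = 6 − 5 = 1, and the invariant factors of ∂_1 are all 1, so H_0 ≅ Z.
  H_1: rank ker ∂_1 − rank ∂_2 = (12 − 5) − 6 = 1, and the invariant factors of ∂_2 are all 1, so H_1 ≅ Z.
  H_2: rank ker ∂_2 − rank ∂_3 = (6 − 6) − 0 = 0, and there is no ∂_3, so H_2 ≅ 0.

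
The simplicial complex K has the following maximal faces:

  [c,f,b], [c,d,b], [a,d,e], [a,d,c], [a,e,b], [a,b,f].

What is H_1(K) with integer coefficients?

H_1 ≅ Z.

Take the total order a < b < c < d < e < f on the vertex set. Then K (dimension 2) consists of the simplices:

  0-simplices (6): a, b, c, d, e, f
  1-simplices (12): ab, ac, ad, ae, af, bc, bd, be, bf, cd, cf, de
  2-simplices (6): abe, abf, acd, ade, bcd, bcf

Hence C_0 ≅ Z^6, C_1 ≅ Z^12, C_2 ≅ Z^6.

∂_1: C_1 → C_0 maps an edge to its endpoints' difference, ∂[p,q] = q − p. For instance
  ∂ab = b − a.
This gives a 6×12 integer matrix of rank 5; reducing to Smith normal form yields diagonal entries (1,1,1,1,1).

Boundary ∂_2: C_2 → C_1 maps a triangle to the signed sum of its edges. For instance
  ∂abf = bf − af + ab,
  ∂bcf = cf − bf + bc.
This gives a 12×6 integer matrix of rank 6; reducing to Smith normal form yields diagonal entries (1,1,1,1,1,1).

Reading off H_k = ker ∂_k / im ∂_{k+1}:

  H_1: rank ker ∂_1 − rank ∂_2 = (12 − 5) − 6 = 1, and the invariant factors of ∂_2 are all 1, so H_1 ≅ Z.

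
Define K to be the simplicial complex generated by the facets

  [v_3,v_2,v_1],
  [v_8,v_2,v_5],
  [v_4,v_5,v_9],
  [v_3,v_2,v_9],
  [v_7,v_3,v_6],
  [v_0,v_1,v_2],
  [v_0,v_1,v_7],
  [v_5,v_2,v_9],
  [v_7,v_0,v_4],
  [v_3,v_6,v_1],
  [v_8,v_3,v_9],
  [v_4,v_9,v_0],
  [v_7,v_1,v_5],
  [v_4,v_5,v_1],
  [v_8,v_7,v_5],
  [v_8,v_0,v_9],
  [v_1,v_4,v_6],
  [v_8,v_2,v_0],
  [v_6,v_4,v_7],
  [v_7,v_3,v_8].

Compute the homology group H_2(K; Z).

H_2 ≅ 0.

Fix the vertex order v_0 < v_1 < v_2 < v_3 < v_4 < v_5 < v_6 < v_7 < v_8 < v_9 and write every simplex with vertices in increasing order. Then dim K = 2 and the simplices of K are:

  0-simplices (10): [v_0], [v_1], [v_2], [v_3], [v_4], [v_5], [v_6], [v_7], [v_8], [v_9]
  1-simplices (30): (30 of them)
  2-simplices (20): (20 of them)

so the chain groups are C_0 ≅ Z^10, C_1 ≅ Z^30, C_2 ≅ Z^20.

The boundary map ∂_1: C_1 → C_0 sends each edge [p,q] (with p < q) to q − p. For instance
  ∂[v_2,v_3] = [v_3] − [v_2].
The resulting 10×30 matrix has rank 9, and its Smith normal form has invariant factors (1,1,1,1,1,1,1,1,1).

∂_2: C_2 → C_1 acts by ∂[p,q,r] = [q,r] − [p,r] + [p,q]. For instance
  ∂[v_4,v_6,v_7] = [v_6,v_7] − [v_4,v_7] + [v_4,v_6],
  ∂[v_2,v_5,v_9] = [v_5,v_9] − [v_2,v_9] + [v_2,v_5].
As a 30×20 matrix over Z this has rank 20, with invariant factors (1,1,1,1,1,1,1,1,1,1,1,1,1,1,1,1,1,1,1,2).

Reading off H_k = ker ∂_k / im ∂_{k+1}:

  H_2: rank ker ∂_2 − rank ∂_3 = (20 − 20) − 0 = 0, and there is no ∂_3, so H_2 ≅ 0.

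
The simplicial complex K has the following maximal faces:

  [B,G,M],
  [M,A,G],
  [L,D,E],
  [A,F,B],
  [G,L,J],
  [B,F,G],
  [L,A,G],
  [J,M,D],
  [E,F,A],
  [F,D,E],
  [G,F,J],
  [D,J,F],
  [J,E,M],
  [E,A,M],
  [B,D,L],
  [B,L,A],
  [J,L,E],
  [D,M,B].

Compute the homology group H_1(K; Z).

K has 9 vertices, 27 edges, 18 triangles.
rank ∂_1 = 8, rank ∂_2 = 18 ⇒ b_1 = 27 − 8 − 18 = 1; ∂_2 has invariant factor(s) [2] giving torsion. So H_1 = Z ⊕ Z/2Z.

H_1 ≅ Z ⊕ Z/2Z.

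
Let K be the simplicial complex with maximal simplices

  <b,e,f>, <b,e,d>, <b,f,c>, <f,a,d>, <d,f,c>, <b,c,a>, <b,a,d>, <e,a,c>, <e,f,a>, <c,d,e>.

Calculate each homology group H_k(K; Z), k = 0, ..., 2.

H_0 ≅ Z,  H_1 ≅ Z/2,  H_2 = 0.

Order the vertices as a < b < c < d < e < f. Listing each simplex with vertices in this order, K has dimension 2 with simplices:

  0-simplices (6): a, b, c, d, e, f
  1-simplices (15): ab, ac, ad, ae, af, bc, bd, be, bf, cd, ce, cf, de, df, ef
  2-simplices (10): abc, abd, ace, adf, aef, bcf, bde, bef, cde, cdf

so the chain groups are C_0 ≅ Z^6, C_1 ≅ Z^15, C_2 ≅ Z^10.

Boundary ∂_1: C_1 → C_0 sends each edge [p,q] (with p < q) to q − p. For instance
  ∂be = e − b.
The 6×15 boundary matrix has rank 5 and Smith normal form diag(1,1,1,1,1).

The boundary map ∂_2: C_2 → C_1 acts by ∂[p,q,r] = [q,r] − [p,r] + [p,q]. For instance
  ∂adf = df − af + ad,
  ∂aef = ef − af + ae.
The 15×10 boundary matrix has rank 10 and Smith normal form diag(1,1,1,1,1,1,1,1,1,2).

Computing H_k = (kernel of ∂_k) / (image of ∂_{k+1}):

  H_0: rank C_0 − rank ∂_1 = 6 − 5 = 1, and the invariant factors of ∂_1 are all 1, so H_0 = Z.
  H_1: rank ker ∂_1 − rank ∂_2 = (15 − 5) − 10 = 0, and ∂_2 has invariant factor 2 > 1, so H_1 = Z/2.
  H_2: rank ker ∂_2 − rank ∂_3 = (10 − 10) − 0 = 0, and there is no ∂_3, so H_2 = 0.

As a check, the Euler characteristic is 6 − 15 + 10 = 1, which agrees with 1 − 0 + 0 = 1.
(K is a triangulation of the real projective plane RP^2.)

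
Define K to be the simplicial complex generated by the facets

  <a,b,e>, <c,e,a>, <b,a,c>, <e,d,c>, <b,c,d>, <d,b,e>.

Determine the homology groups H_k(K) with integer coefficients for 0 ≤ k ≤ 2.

K has 5 vertices, 9 edges, 6 triangles.
rank ∂_0 = 0, rank ∂_1 = 4 ⇒ b_0 = 5 − 0 − 4 = 1; all invariant factors of ∂_1 are 1 so no torsion. So H_0 ≅ Z.
rank ∂_1 = 4, rank ∂_2 = 5 ⇒ b_1 = 9 − 4 − 5 = 0; all invariant factors of ∂_2 are 1 so no torsion. So H_1 ≅ 0.
rank ∂_2 = 5, rank ∂_3 = 0 ⇒ b_2 = 6 − 5 − 0 = 1. So H_2 ≅ Z.

H_0 ≅ Z,  H_1 = 0,  H_2 ≅ Z.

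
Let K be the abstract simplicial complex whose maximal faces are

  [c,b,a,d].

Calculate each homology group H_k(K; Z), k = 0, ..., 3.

Take the total order a < b < c < d on the vertex set. Then K (dimension 3) consists of the simplices:

  0-simplices (4): a, b, c, d
  1-simplices (6): ab, ac, ad, bc, bd, cd
  2-simplices (4): abc, abd, acd, bcd
  3-simplices (1): abcd

so the chain groups are C_0 ≅ Z^4, C_1 ≅ Z^6, C_2 ≅ Z^4, C_3 ≅ Z^1.

Boundary ∂_1: C_1 → C_0 maps an edge to its endpoints' difference, ∂[p,q] = q − p.
The resulting 4×6 matrix has rank 3, and its Smith normal form has invariant factors (1,1,1).

Boundary ∂_2: C_2 → C_1 sends each 2-simplex [p,q,r] to [q,r] − [p,r] + [p,q]. For instance
  ∂acd = cd − ad + ac,
  ∂bcd = cd − bd + bc.
This gives a 6×4 integer matrix of rank 3; reducing to Smith normal form yields diagonal entries (1,1,1).

Boundary ∂_3: C_3 → C_2 sends each 3-simplex σ to the alternating sum Σ_i (−1)^i (σ with its i-th vertex removed). For instance
  ∂abcd = bcd − acd + abd − abc.
This gives a 4×1 integer matrix of rank 1; reducing to Smith normal form yields diagonal entries (1).

Now H_k = ker ∂_k / im ∂_{k+1}, so:

  H_0: rank C_0 − rank ∂_1 = 4 − 3 = 1, and the invariant factors of ∂_1 are all 1, so H_0 = Z.
  H_1: rank ker ∂_1 − rank ∂_2 = (6 − 3) − 3 = 0, and the invariant factors of ∂_2 are all 1, so H_1 = 0.
  H_2: rank ker ∂_2 − rank ∂_3 = (4 − 3) − 1 = 0, and the invariant factors of ∂_3 are all 1, so H_2 = 0.
  H_3: rank ker ∂_3 − rank ∂_4 = (1 − 1) − 0 = 0, and there is no ∂_4, so H_3 = 0.

As a check, the Euler characteristic is 4 − 6 + 4 − 1 = 1, which agrees with 1 − 0 + 0 − 0 = 1.
(K is a triangulation of the 3-simplex.)

H_0 = Z,  H_1 = 0,  H_2 = 0,  H_3 = 0.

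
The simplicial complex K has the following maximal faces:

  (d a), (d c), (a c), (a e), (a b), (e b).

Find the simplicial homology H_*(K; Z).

Order the vertices as a < b < c < d < e. Listing each simplex with vertices in this order, K has dimension 1 with simplices:

  0-simplices (5): a, b, c, d, e
  1-simplices (6): ab, ac, ad, ae, be, cd

giving chain groups C_0 ≅ Z^5, C_1 ≅ Z^6.

Boundary ∂_1: C_1 → C_0 is given by ∂[p,q] = [q] − [p]. For instance
  ∂cd = d − c.
As a 5×6 matrix over Z this has rank 4, with invariant factors (1,1,1,1).

Computing H_k = (kernel of ∂_k) / (image of ∂_{k+1}):

  H_0: rank C_0 − rank ∂_1 = 5 − 4 = 1, and the invariant factors of ∂_1 are all 1, so H_0 = Z.
  H_1: rank ker ∂_1 − rank ∂_2 = (6 − 4) − 0 = 2, and there is no ∂_2, so H_1 = Z^2.

As a check, the Euler characteristic is 5 − 6 = -1, which agrees with 1 − 2 = -1.

H_0 ≅ Z,  H_1 ≅ Z^2.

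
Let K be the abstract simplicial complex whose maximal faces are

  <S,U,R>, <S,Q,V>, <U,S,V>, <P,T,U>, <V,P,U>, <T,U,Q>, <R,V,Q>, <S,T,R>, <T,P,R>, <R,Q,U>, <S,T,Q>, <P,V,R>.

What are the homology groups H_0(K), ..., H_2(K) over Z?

H_0 = Z,  H_1 = Z/2,  H_2 = 0.

Fix the vertex order P < Q < R < S < T < U < V and write every simplex with vertices in increasing order. Then dim K = 2 and the simplices of K are:

  0-simplices (7): P, Q, R, S, T, U, V
  1-simplices (18): PR, PT, PU, PV, QR, QS, QT, QU, QV, RS, RT, RU, RV, ST, SU, SV, TU, UV
  2-simplices (12): PRT, PRV, PTU, PUV, QRU, QRV, QST, QSV, QTU, RST, RSU, SUV

so the chain groups are C_0 ≅ Z^7, C_1 ≅ Z^18, C_2 ≅ Z^12.

∂_1: C_1 → C_0 sends each edge [p,q] (with p < q) to q − p.
The resulting 7×18 matrix has rank 6, and its Smith normal form has invariant factors (1,1,1,1,1,1).

Boundary ∂_2: C_2 → C_1 acts by ∂[p,q,r] = [q,r] − [p,r] + [p,q]. For instance
  ∂PRV = RV − PV + PR,
  ∂SUV = UV − SV + SU.
The resulting 18×12 matrix has rank 12, and its Smith normal form has invariant factors (1,1,1,1,1,1,1,1,1,1,1,2).

From H_k ≅ ker(∂_k) / im(∂_{k+1}) we obtain:

  H_0: rank C_0 − rank ∂_1 = 7 − 6 = 1, and the invariant factors of ∂_1 are all 1, so H_0 ≅ Z.
  H_1: rank ker ∂_1 − rank ∂_2 = (18 − 6) − 12 = 0, and ∂_2 has invariant factor 2 > 1, so H_1 ≅ Z/2.
  H_2: rank ker ∂_2 − rank ∂_3 = (12 − 12) − 0 = 0, and there is no ∂_3, so H_2 ≅ 0.

As a check, the Euler characteristic is 7 − 18 + 12 = 1, which agrees with 1 − 0 + 0 = 1.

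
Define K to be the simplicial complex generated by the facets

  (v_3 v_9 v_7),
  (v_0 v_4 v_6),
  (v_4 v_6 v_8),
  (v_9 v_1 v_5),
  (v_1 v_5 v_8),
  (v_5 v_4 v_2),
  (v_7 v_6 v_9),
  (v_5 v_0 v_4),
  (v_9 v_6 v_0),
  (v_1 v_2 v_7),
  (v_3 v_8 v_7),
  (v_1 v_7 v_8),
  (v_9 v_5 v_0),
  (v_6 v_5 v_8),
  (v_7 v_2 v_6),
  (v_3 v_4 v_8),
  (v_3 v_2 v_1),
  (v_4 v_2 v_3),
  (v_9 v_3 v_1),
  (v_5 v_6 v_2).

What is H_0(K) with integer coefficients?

H_0 = Z.

We work with the vertex ordering v_0 < v_1 < v_2 < v_3 < v_4 < v_5 < v_6 < v_7 < v_8 < v_9. The simplices of K, each written with vertices in increasing order, are:

  0-simplices (10): [v_0], [v_1], [v_2], [v_3], [v_4], [v_5], [v_6], [v_7], [v_8], [v_9]
  1-simplices (30): (30 of them)
  2-simplices (20): (20 of them)

giving chain groups C_0 ≅ Z^10, C_1 ≅ Z^30, C_2 ≅ Z^20.

∂_1: C_1 → C_0 maps an edge to its endpoints' difference, ∂[p,q] = q − p.
As a 10×30 matrix over Z this has rank 9, with invariant factors (1,1,1,1,1,1,1,1,1).

Boundary ∂_2: C_2 → C_1 sends each 2-simplex [p,q,r] to [q,r] − [p,r] + [p,q]. For instance
  ∂[v_0,v_4,v_6] = [v_4,v_6] − [v_0,v_6] + [v_0,v_4],
  ∂[v_1,v_2,v_3] = [v_2,v_3] − [v_1,v_3] + [v_1,v_2].
As a 30×20 matrix over Z this has rank 20, with invariant factors (1,1,1,1,1,1,1,1,1,1,1,1,1,1,1,1,1,1,1,2).

Now H_k = ker ∂_k / im ∂_{k+1}, so:

  H_0: rank C_0 − rank ∂_1 = 10 − 9 = 1, and the invariant factors of ∂_1 are all 1, so H_0 ≅ Z.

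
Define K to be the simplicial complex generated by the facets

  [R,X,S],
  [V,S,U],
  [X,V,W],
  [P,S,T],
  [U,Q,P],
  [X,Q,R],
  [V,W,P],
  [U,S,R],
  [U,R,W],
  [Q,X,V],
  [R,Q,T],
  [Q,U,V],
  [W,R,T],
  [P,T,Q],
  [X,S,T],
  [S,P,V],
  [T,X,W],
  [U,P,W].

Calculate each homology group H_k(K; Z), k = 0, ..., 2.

Fix the vertex order P < Q < R < S < T < U < V < W < X and write every simplex with vertices in increasing order. Then dim K = 2 and the simplices of K are:

  0-simplices (9): P, Q, R, S, T, U, V, W, X
  1-simplices (27): PQ, PS, PT, PU, PV, PW, QR, QT, QU, QV, QX, RS, RT, RU, RW, RX, ST, SU, SV, SX, TW, TX, UV, UW, VW, VX, WX
  2-simplices (18): PQT, PQU, PST, PSV, PUW, PVW, QRT, QRX, QUV, QVX, RSU, RSX, RTW, RUW, STX, SUV, TWX, VWX

Hence C_0 ≅ Z^9, C_1 ≅ Z^27, C_2 ≅ Z^18.

Boundary ∂_1: C_1 → C_0 sends each edge [p,q] (with p < q) to q − p. For instance
  ∂QT = T − Q.
As a 9×27 matrix over Z this has rank 8, with invariant factors (1,1,1,1,1,1,1,1).

The boundary map ∂_2: C_2 → C_1 sends each 2-simplex [p,q,r] to [q,r] − [p,r] + [p,q]. For instance
  ∂PVW = VW − PW + PV,
  ∂PST = ST − PT + PS.
The 27×18 boundary matrix has rank 18 and Smith normal form diag(1,1,1,1,1,1,1,1,1,1,1,1,1,1,1,1,1,2).

Now H_k = ker ∂_k / im ∂_{k+1}, so:

  H_0: rank C_0 − rank ∂_1 = 9 − 8 = 1, and the invariant factors of ∂_1 are all 1, so H_0 ≅ Z.
  H_1: rank ker ∂_1 − rank ∂_2 = (27 − 8) − 18 = 1, and ∂_2 has invariant factor 2 > 1, so H_1 ≅ Z ⊕ Z/2.
  H_2: rank ker ∂_2 − rank ∂_3 = (18 − 18) − 0 = 0, and there is no ∂_3, so H_2 ≅ 0.

(K is a triangulation of the Klein bottle.)

H_0 ≅ Z,  H_1 ≅ Z ⊕ Z/2,  H_2 = 0.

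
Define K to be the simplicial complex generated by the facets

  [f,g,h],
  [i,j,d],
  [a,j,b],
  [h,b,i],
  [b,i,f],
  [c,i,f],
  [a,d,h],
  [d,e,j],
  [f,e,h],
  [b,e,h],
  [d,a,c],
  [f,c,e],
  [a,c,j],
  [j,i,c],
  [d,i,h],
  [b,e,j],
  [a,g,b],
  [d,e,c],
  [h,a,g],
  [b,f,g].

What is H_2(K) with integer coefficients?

K has 10 vertices, 30 edges, 20 triangles.
rank ∂_2 = 20, rank ∂_3 = 0 ⇒ b_2 = 20 − 20 − 0 = 0. So H_2 ≅ 0.

H_2 ≅ 0.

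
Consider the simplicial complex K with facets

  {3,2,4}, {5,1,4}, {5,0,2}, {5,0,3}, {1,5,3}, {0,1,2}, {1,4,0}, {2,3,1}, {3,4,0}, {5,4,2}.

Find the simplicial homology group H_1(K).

Fix the vertex order 0 < 1 < 2 < 3 < 4 < 5 and write every simplex with vertices in increasing order. Then dim K = 2 and the simplices of K are:

  0-simplices (6): [0], [1], [2], [3], [4], [5]
  1-simplices (15): [0,1], [0,2], [0,3], [0,4], [0,5], [1,2], [1,3], [1,4], [1,5], [2,3], [2,4], [2,5], [3,4], [3,5], [4,5]
  2-simplices (10): [0,1,2], [0,1,4], [0,2,5], [0,3,4], [0,3,5], [1,2,3], [1,3,5], [1,4,5], [2,3,4], [2,4,5]

giving chain groups C_0 ≅ Z^6, C_1 ≅ Z^15, C_2 ≅ Z^10.

∂_1: C_1 → C_0 sends each edge [p,q] (with p < q) to q − p. For instance
  ∂[1,2] = [2] − [1].
The 6×15 boundary matrix has rank 5 and Smith normal form diag(1,1,1,1,1).

The boundary map ∂_2: C_2 → C_1 acts by ∂[p,q,r] = [q,r] − [p,r] + [p,q]. For instance
  ∂[0,1,4] = [1,4] − [0,4] + [0,1],
  ∂[0,3,5] = [3,5] − [0,5] + [0,3].
This gives a 15×10 integer matrix of rank 10; reducing to Smith normal form yields diagonal entries (1,1,1,1,1,1,1,1,1,2).

Computing H_k = (kernel of ∂_k) / (image of ∂_{k+1}):

  H_1: rank ker ∂_1 − rank ∂_2 = (15 − 5) − 10 = 0, and ∂_2 has invariant factor 2 > 1, so H_1 ≅ Z/2Z.

H_1 ≅ Z/2Z.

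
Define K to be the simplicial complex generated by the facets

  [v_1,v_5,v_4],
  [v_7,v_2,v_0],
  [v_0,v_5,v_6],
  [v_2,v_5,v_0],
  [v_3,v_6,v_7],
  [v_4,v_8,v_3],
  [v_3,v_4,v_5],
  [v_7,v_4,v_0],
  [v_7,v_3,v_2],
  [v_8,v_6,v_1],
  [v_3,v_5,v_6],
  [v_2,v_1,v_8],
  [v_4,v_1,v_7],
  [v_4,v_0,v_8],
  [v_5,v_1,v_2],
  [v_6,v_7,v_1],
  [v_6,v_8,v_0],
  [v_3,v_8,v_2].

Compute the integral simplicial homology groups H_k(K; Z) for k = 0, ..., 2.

H_0 = Z,  H_1 = Z^2,  H_2 = Z.

Order the vertices as v_0 < v_1 < v_2 < v_3 < v_4 < v_5 < v_6 < v_7 < v_8. Listing each simplex with vertices in this order, K has dimension 2 with simplices:

  0-simplices (9): [v_0], [v_1], [v_2], [v_3], [v_4], [v_5], [v_6], [v_7], [v_8]
  1-simplices (27): (27 of them)
  2-simplices (18): (18 of them)

giving chain groups C_0 ≅ Z^9, C_1 ≅ Z^27, C_2 ≅ Z^18.

Boundary ∂_1: C_1 → C_0 maps an edge to its endpoints' difference, ∂[p,q] = q − p. For instance
  ∂[v_6,v_8] = [v_8] − [v_6].
This gives a 9×27 integer matrix of rank 8; reducing to Smith normal form yields diagonal entries (1,1,1,1,1,1,1,1).

∂_2: C_2 → C_1 maps a triangle to the signed sum of its edges. For instance
  ∂[v_1,v_2,v_8] = [v_2,v_8] − [v_1,v_8] + [v_1,v_2],
  ∂[v_3,v_5,v_6] = [v_5,v_6] − [v_3,v_6] + [v_3,v_5].
This gives a 27×18 integer matrix of rank 17; reducing to Smith normal form yields diagonal entries (1,1,1,1,1,1,1,1,1,1,1,1,1,1,1,1,1).

Now H_k = ker ∂_k / im ∂_{k+1}, so:

  H_0: rank C_0 − rank ∂_1 = 9 − 8 = 1, and the invariant factors of ∂_1 are all 1, so H_0 ≅ Z.
  H_1: rank ker ∂_1 − rank ∂_2 = (27 − 8) − 17 = 2, and the invariant factors of ∂_2 are all 1, so H_1 ≅ Z^2.
  H_2: rank ker ∂_2 − rank ∂_3 = (18 − 17) − 0 = 1, and there is no ∂_3, so H_2 ≅ Z.

As a check, the Euler characteristic is 9 − 27 + 18 = 0, which agrees with 1 − 2 + 1 = 0.
(K is a triangulation of the torus T^2.)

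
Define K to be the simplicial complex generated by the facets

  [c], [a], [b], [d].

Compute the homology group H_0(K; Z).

H_0 = Z^4.

Fix the vertex order a < b < c < d and write every simplex with vertices in increasing order. Then dim K = 0 and the simplices of K are:

  0-simplices (4): a, b, c, d

giving chain groups C_0 ≅ Z^4.

Reading off H_k = ker ∂_k / im ∂_{k+1}:

  H_0: rank C_0 − rank ∂_1 = 4 − 0 = 4, and there is no ∂_1, so H_0 ≅ Z^4.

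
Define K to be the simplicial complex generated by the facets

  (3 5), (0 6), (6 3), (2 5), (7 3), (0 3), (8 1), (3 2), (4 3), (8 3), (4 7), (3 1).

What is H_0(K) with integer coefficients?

Take the total order 0 < 1 < 2 < 3 < 4 < 5 < 6 < 7 < 8 on the vertex set. Then K (dimension 1) consists of the simplices:

  0-simplices (9): [0], [1], [2], [3], [4], [5], [6], [7], [8]
  1-simplices (12): [0,3], [0,6], [1,3], [1,8], [2,3], [2,5], [3,4], [3,5], [3,6], [3,7], [3,8], [4,7]

Hence C_0 ≅ Z^9, C_1 ≅ Z^12.

∂_1: C_1 → C_0 is given by ∂[p,q] = [q] − [p].
As a 9×12 matrix over Z this has rank 8, with invariant factors (1,1,1,1,1,1,1,1).

From H_k ≅ ker(∂_k) / im(∂_{k+1}) we obtain:

  H_0: rank C_0 − rank ∂_1 = 9 − 8 = 1, and the invariant factors of ∂_1 are all 1, so H_0 ≅ Z.

H_0 ≅ Z.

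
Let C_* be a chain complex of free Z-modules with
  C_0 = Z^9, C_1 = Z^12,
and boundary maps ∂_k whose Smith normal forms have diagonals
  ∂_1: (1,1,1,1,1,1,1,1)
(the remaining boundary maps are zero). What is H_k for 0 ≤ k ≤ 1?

H_0: b_0 = 9 − 0 − 8 = 1; torsion from ∂_1 factors > 1: none. So H_0 ≅ Z.
H_1: b_1 = 12 − 8 − 0 = 4; torsion from ∂_2 factors > 1: none. So H_1 ≅ Z^4.

H_0 ≅ Z,  H_1 ≅ Z^4.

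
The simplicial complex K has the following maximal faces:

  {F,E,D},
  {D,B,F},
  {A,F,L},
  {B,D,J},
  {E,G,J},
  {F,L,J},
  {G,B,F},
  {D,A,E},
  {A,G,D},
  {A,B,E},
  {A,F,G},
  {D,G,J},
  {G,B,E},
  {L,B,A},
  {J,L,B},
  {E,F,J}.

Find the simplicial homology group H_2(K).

H_2 = Z.

Order the vertices as A < B < D < E < F < G < J < L. Listing each simplex with vertices in this order, K has dimension 2 with simplices:

  0-simplices (8): A, B, D, E, F, G, J, L
  1-simplices (24): AB, AD, AE, AF, AG, AL, BD, BE, BF, BG, BJ, BL, DE, DF, DG, DJ, EF, EG, EJ, FG, FJ, FL, GJ, JL
  2-simplices (16): ABE, ABL, ADE, ADG, AFG, AFL, BDF, BDJ, BEG, BFG, BJL, DEF, DGJ, EFJ, EGJ, FJL

Hence C_0 ≅ Z^8, C_1 ≅ Z^24, C_2 ≅ Z^16.

The boundary map ∂_1: C_1 → C_0 is given by ∂[p,q] = [q] − [p]. For instance
  ∂JL = L − J.
This gives a 8×24 integer matrix of rank 7; reducing to Smith normal form yields diagonal entries (1,1,1,1,1,1,1).

Boundary ∂_2: C_2 → C_1 sends each 2-simplex [p,q,r] to [q,r] − [p,r] + [p,q]. For instance
  ∂ADG = DG − AG + AD,
  ∂AFL = FL − AL + AF.
The resulting 24×16 matrix has rank 15, and its Smith normal form has invariant factors (1,1,1,1,1,1,1,1,1,1,1,1,1,1,1).

Computing H_k = (kernel of ∂_k) / (image of ∂_{k+1}):

  H_2: rank ker ∂_2 − rank ∂_3 = (16 − 15) − 0 = 1, and there is no ∂_3, so H_2 ≅ Z.

(K is a triangulation of the torus T^2.)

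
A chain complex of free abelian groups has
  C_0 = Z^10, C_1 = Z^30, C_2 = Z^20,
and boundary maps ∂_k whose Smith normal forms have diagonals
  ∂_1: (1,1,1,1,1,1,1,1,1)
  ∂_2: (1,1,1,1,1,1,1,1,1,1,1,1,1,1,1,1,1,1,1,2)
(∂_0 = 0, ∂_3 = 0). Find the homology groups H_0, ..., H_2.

H_0: b_0 = 10 − 0 − 9 = 1; torsion from ∂_1 factors > 1: none. So H_0 = Z.
H_1: b_1 = 30 − 9 − 20 = 1; torsion from ∂_2 factors > 1: [2]. So H_1 = Z ⊕ Z_2.
H_2: b_2 = 20 − 20 − 0 = 0; torsion from ∂_3 factors > 1: none. So H_2 = 0.

H_0 = Z,  H_1 = Z ⊕ Z_2,  H_2 = 0.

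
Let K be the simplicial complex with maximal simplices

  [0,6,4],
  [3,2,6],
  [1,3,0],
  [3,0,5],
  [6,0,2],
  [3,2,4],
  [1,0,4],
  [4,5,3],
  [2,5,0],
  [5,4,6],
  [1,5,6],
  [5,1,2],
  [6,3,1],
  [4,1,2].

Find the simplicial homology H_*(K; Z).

K has 7 vertices, 21 edges, 14 triangles.
rank ∂_0 = 0, rank ∂_1 = 6 ⇒ b_0 = 7 − 0 − 6 = 1; all invariant factors of ∂_1 are 1 so no torsion. So H_0 = Z.
rank ∂_1 = 6, rank ∂_2 = 13 ⇒ b_1 = 21 − 6 − 13 = 2; all invariant factors of ∂_2 are 1 so no torsion. So H_1 = Z^2.
rank ∂_2 = 13, rank ∂_3 = 0 ⇒ b_2 = 14 − 13 − 0 = 1. So H_2 = Z.

H_0 ≅ Z,  H_1 ≅ Z^2,  H_2 ≅ Z.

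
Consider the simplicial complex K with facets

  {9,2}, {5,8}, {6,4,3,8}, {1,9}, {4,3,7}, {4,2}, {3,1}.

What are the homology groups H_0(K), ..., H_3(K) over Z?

H_0 ≅ Z,  H_1 ≅ Z,  H_2 = 0,  H_3 = 0.

Fix the vertex order 1 < 2 < 3 < 4 < 5 < 6 < 7 < 8 < 9 and write every simplex with vertices in increasing order. Then dim K = 3 and the simplices of K are:

  0-simplices (9): [1], [2], [3], [4], [5], [6], [7], [8], [9]
  1-simplices (13): [1,3], [1,9], [2,4], [2,9], [3,4], [3,6], [3,7], [3,8], [4,6], [4,7], [4,8], [5,8], [6,8]
  2-simplices (5): [3,4,6], [3,4,7], [3,4,8], [3,6,8], [4,6,8]
  3-simplices (1): [3,4,6,8]

so the chain groups are C_0 ≅ Z^9, C_1 ≅ Z^13, C_2 ≅ Z^5, C_3 ≅ Z^1.

The boundary map ∂_1: C_1 → C_0 maps an edge to its endpoints' difference, ∂[p,q] = q − p. For instance
  ∂[1,9] = [9] − [1].
As a 9×13 matrix over Z this has rank 8, with invariant factors (1,1,1,1,1,1,1,1).

∂_2: C_2 → C_1 acts by ∂[p,q,r] = [q,r] − [p,r] + [p,q]. For instance
  ∂[3,6,8] = [6,8] − [3,8] + [3,6],
  ∂[4,6,8] = [6,8] − [4,8] + [4,6].
The 13×5 boundary matrix has rank 4 and Smith normal form diag(1,1,1,1).

∂_3: C_3 → C_2 sends each 3-simplex σ to the alternating sum Σ_i (−1)^i (σ with its i-th vertex removed). For instance
  ∂[3,4,6,8] = [4,6,8] − [3,6,8] + [3,4,8] − [3,4,6].
This gives a 5×1 integer matrix of rank 1; reducing to Smith normal form yields diagonal entries (1).

Computing H_k = (kernel of ∂_k) / (image of ∂_{k+1}):

  H_0: rank C_0 − rank ∂_1 = 9 − 8 = 1, and the invariant factors of ∂_1 are all 1, so H_0 ≅ Z.
  H_1: rank ker ∂_1 − rank ∂_2 = (13 − 8) − 4 = 1, and the invariant factors of ∂_2 are all 1, so H_1 ≅ Z.
  H_2: rank ker ∂_2 − rank ∂_3 = (5 − 4) − 1 = 0, and the invariant factors of ∂_3 are all 1, so H_2 ≅ 0.
  H_3: rank ker ∂_3 − rank ∂_4 = (1 − 1) − 0 = 0, and there is no ∂_4, so H_3 ≅ 0.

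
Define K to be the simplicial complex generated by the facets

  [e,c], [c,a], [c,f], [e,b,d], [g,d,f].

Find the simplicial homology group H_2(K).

H_2 = 0.

We work with the vertex ordering a < b < c < d < e < f < g. The simplices of K, each written with vertices in increasing order, are:

  0-simplices (7): a, b, c, d, e, f, g
  1-simplices (9): ac, bd, be, ce, cf, de, df, dg, fg
  2-simplices (2): bde, dfg

giving chain groups C_0 ≅ Z^7, C_1 ≅ Z^9, C_2 ≅ Z^2.

The boundary map ∂_1: C_1 → C_0 sends each edge [p,q] (with p < q) to q − p. For instance
  ∂de = e − d.
The 7×9 boundary matrix has rank 6 and Smith normal form diag(1,1,1,1,1,1).

∂_2: C_2 → C_1 acts by ∂[p,q,r] = [q,r] − [p,r] + [p,q]. For instance
  ∂dfg = fg − dg + df,
  ∂bde = de − be + bd.
As a 9×2 matrix over Z this has rank 2, with invariant factors (1,1).

Now H_k = ker ∂_k / im ∂_{k+1}, so:

  H_2: rank ker ∂_2 − rank ∂_3 = (2 − 2) − 0 = 0, and there is no ∂_3, so H_2 = 0.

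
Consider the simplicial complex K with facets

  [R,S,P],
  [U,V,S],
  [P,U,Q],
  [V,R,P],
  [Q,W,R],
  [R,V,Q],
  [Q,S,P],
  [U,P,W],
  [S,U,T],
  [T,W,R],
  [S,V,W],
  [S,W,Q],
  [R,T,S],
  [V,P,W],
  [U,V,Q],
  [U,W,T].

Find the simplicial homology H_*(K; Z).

H_0 ≅ Z,  H_1 ≅ Z^2,  H_2 ≅ Z.

We work with the vertex ordering P < Q < R < S < T < U < V < W. The simplices of K, each written with vertices in increasing order, are:

  0-simplices (8): P, Q, R, S, T, U, V, W
  1-simplices (24): PQ, PR, PS, PU, PV, PW, QR, QS, QU, QV, QW, RS, RT, RV, RW, ST, SU, SV, SW, TU, TW, UV, UW, VW
  2-simplices (16): PQS, PQU, PRS, PRV, PUW, PVW, QRV, QRW, QSW, QUV, RST, RTW, STU, SUV, SVW, TUW

giving chain groups C_0 ≅ Z^8, C_1 ≅ Z^24, C_2 ≅ Z^16.

The boundary map ∂_1: C_1 → C_0 sends each edge [p,q] (with p < q) to q − p.
This gives a 8×24 integer matrix of rank 7; reducing to Smith normal form yields diagonal entries (1,1,1,1,1,1,1).

Boundary ∂_2: C_2 → C_1 maps a triangle to the signed sum of its edges. For instance
  ∂PVW = VW − PW + PV,
  ∂RTW = TW − RW + RT.
This gives a 24×16 integer matrix of rank 15; reducing to Smith normal form yields diagonal entries (1,1,1,1,1,1,1,1,1,1,1,1,1,1,1).

Now H_k = ker ∂_k / im ∂_{k+1}, so:

  H_0: rank C_0 − rank ∂_1 = 8 − 7 = 1, and the invariant factors of ∂_1 are all 1, so H_0 ≅ Z.
  H_1: rank ker ∂_1 − rank ∂_2 = (24 − 7) − 15 = 2, and the invariant factors of ∂_2 are all 1, so H_1 ≅ Z^2.
  H_2: rank ker ∂_2 − rank ∂_3 = (16 − 15) − 0 = 1, and there is no ∂_3, so H_2 ≅ Z.

(K is a triangulation of the torus T^2.)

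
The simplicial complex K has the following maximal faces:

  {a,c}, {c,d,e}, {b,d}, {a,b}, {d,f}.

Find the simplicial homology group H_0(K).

H_0 ≅ Z.

We work with the vertex ordering a < b < c < d < e < f. The simplices of K, each written with vertices in increasing order, are:

  0-simplices (6): a, b, c, d, e, f
  1-simplices (7): ab, ac, bd, cd, ce, de, df
  2-simplices (1): cde

giving chain groups C_0 ≅ Z^6, C_1 ≅ Z^7, C_2 ≅ Z^1.

Boundary ∂_1: C_1 → C_0 is given by ∂[p,q] = [q] − [p].
As a 6×7 matrix over Z this has rank 5, with invariant factors (1,1,1,1,1).

Boundary ∂_2: C_2 → C_1 maps a triangle to the signed sum of its edges. For instance
  ∂cde = de − ce + cd.
The resulting 7×1 matrix has rank 1, and its Smith normal form has invariant factors (1).

Now H_k = ker ∂_k / im ∂_{k+1}, so:

  H_0: rank C_0 − rank ∂_1 = 6 − 5 = 1, and the invariant factors of ∂_1 are all 1, so H_0 = Z.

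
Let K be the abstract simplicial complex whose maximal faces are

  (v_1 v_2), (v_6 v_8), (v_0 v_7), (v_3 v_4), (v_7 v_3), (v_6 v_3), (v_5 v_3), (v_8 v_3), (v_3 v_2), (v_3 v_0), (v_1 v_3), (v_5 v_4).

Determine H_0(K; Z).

H_0 = Z.

Order the vertices as v_0 < v_1 < v_2 < v_3 < v_4 < v_5 < v_6 < v_7 < v_8. Listing each simplex with vertices in this order, K has dimension 1 with simplices:

  0-simplices (9): [v_0], [v_1], [v_2], [v_3], [v_4], [v_5], [v_6], [v_7], [v_8]
  1-simplices (12): [v_0,v_3], [v_0,v_7], [v_1,v_2], [v_1,v_3], [v_2,v_3], [v_3,v_4], [v_3,v_5], [v_3,v_6], [v_3,v_7], [v_3,v_8], [v_4,v_5], [v_6,v_8]

so the chain groups are C_0 ≅ Z^9, C_1 ≅ Z^12.

Boundary ∂_1: C_1 → C_0 maps an edge to its endpoints' difference, ∂[p,q] = q − p.
The 9×12 boundary matrix has rank 8 and Smith normal form diag(1,1,1,1,1,1,1,1).

Reading off H_k = ker ∂_k / im ∂_{k+1}:

  H_0: rank C_0 − rank ∂_1 = 9 − 8 = 1, and the invariant factors of ∂_1 are all 1, so H_0 ≅ Z.

(K is a triangulation of a wedge of 4 circles.)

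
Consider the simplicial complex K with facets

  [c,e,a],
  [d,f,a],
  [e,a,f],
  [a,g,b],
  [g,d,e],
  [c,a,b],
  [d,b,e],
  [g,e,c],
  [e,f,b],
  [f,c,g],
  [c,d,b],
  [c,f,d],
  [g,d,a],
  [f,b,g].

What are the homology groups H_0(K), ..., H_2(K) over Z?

H_0 = Z,  H_1 = Z^2,  H_2 = Z.

K has 7 vertices, 21 edges, 14 triangles.
rank ∂_0 = 0, rank ∂_1 = 6 ⇒ b_0 = 7 − 0 − 6 = 1; all invariant factors of ∂_1 are 1 so no torsion. So H_0 = Z.
rank ∂_1 = 6, rank ∂_2 = 13 ⇒ b_1 = 21 − 6 − 13 = 2; all invariant factors of ∂_2 are 1 so no torsion. So H_1 = Z^2.
rank ∂_2 = 13, rank ∂_3 = 0 ⇒ b_2 = 14 − 13 − 0 = 1. So H_2 = Z.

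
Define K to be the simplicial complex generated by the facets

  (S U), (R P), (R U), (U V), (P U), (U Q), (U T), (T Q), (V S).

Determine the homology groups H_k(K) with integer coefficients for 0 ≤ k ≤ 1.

H_0 ≅ Z,  H_1 ≅ Z^3.

Order the vertices as P < Q < R < S < T < U < V. Listing each simplex with vertices in this order, K has dimension 1 with simplices:

  0-simplices (7): P, Q, R, S, T, U, V
  1-simplices (9): PR, PU, QT, QU, RU, SU, SV, TU, UV

Hence C_0 ≅ Z^7, C_1 ≅ Z^9.

Boundary ∂_1: C_1 → C_0 sends each edge [p,q] (with p < q) to q − p. For instance
  ∂QT = T − Q.
As a 7×9 matrix over Z this has rank 6, with invariant factors (1,1,1,1,1,1).

Reading off H_k = ker ∂_k / im ∂_{k+1}:

  H_0: rank C_0 − rank ∂_1 = 7 − 6 = 1, and the invariant factors of ∂_1 are all 1, so H_0 = Z.
  H_1: rank ker ∂_1 − rank ∂_2 = (9 − 6) − 0 = 3, and there is no ∂_2, so H_1 = Z^3.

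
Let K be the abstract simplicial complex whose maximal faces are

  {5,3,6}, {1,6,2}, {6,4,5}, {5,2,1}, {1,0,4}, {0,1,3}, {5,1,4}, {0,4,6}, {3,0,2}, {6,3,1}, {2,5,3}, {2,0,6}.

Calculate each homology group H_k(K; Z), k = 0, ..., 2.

Fix the vertex order 0 < 1 < 2 < 3 < 4 < 5 < 6 and write every simplex with vertices in increasing order. Then dim K = 2 and the simplices of K are:

  0-simplices (7): [0], [1], [2], [3], [4], [5], [6]
  1-simplices (18): [0,1], [0,2], [0,3], [0,4], [0,6], [1,2], [1,3], [1,4], [1,5], [1,6], [2,3], [2,5], [2,6], [3,5], [3,6], [4,5], [4,6], [5,6]
  2-simplices (12): [0,1,3], [0,1,4], [0,2,3], [0,2,6], [0,4,6], [1,2,5], [1,2,6], [1,3,6], [1,4,5], [2,3,5], [3,5,6], [4,5,6]

giving chain groups C_0 ≅ Z^7, C_1 ≅ Z^18, C_2 ≅ Z^12.

Boundary ∂_1: C_1 → C_0 sends each edge [p,q] (with p < q) to q − p. For instance
  ∂[1,6] = [6] − [1].
As a 7×18 matrix over Z this has rank 6, with invariant factors (1,1,1,1,1,1).

The boundary map ∂_2: C_2 → C_1 acts by ∂[p,q,r] = [q,r] − [p,r] + [p,q]. For instance
  ∂[1,4,5] = [4,5] − [1,5] + [1,4],
  ∂[4,5,6] = [5,6] − [4,6] + [4,5].
The resulting 18×12 matrix has rank 12, and its Smith normal form has invariant factors (1,1,1,1,1,1,1,1,1,1,1,2).

Computing H_k = (kernel of ∂_k) / (image of ∂_{k+1}):

  H_0: rank C_0 − rank ∂_1 = 7 − 6 = 1, and the invariant factors of ∂_1 are all 1, so H_0 = Z.
  H_1: rank ker ∂_1 − rank ∂_2 = (18 − 6) − 12 = 0, and ∂_2 has invariant factor 2 > 1, so H_1 = Z/2Z.
  H_2: rank ker ∂_2 − rank ∂_3 = (12 − 12) − 0 = 0, and there is no ∂_3, so H_2 = 0.

H_0 = Z,  H_1 = Z/2Z,  H_2 = 0.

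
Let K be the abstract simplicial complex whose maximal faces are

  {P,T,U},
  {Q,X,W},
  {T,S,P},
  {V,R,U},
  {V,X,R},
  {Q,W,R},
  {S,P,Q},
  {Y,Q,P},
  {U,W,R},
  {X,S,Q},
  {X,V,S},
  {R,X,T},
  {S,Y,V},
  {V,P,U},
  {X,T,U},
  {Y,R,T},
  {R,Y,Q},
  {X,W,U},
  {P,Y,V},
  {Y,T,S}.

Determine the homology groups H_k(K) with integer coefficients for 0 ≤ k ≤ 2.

Fix the vertex order P < Q < R < S < T < U < V < W < X < Y and write every simplex with vertices in increasing order. Then dim K = 2 and the simplices of K are:

  0-simplices (10): P, Q, R, S, T, U, V, W, X, Y
  1-simplices (30): PQ, PS, PT, PU, PV, PY, QR, QS, QW, QX, QY, RT, RU, RV, RW, RX, RY, ST, SV, SX, SY, TU, TX, TY, UV, UW, UX, VX, VY, WX
  2-simplices (20): PQS, PQY, PST, PTU, PUV, PVY, QRW, QRY, QSX, QWX, RTX, RTY, RUV, RUW, RVX, STY, SVX, SVY, TUX, UWX

so the chain groups are C_0 ≅ Z^10, C_1 ≅ Z^30, C_2 ≅ Z^20.

∂_1: C_1 → C_0 sends each edge [p,q] (with p < q) to q − p.
This gives a 10×30 integer matrix of rank 9; reducing to Smith normal form yields diagonal entries (1,1,1,1,1,1,1,1,1).

The boundary map ∂_2: C_2 → C_1 acts by ∂[p,q,r] = [q,r] − [p,r] + [p,q]. For instance
  ∂QRW = RW − QW + QR,
  ∂RVX = VX − RX + RV.
The 30×20 boundary matrix has rank 20 and Smith normal form diag(1,1,1,1,1,1,1,1,1,1,1,1,1,1,1,1,1,1,1,2).

Now H_k = ker ∂_k / im ∂_{k+1}, so:

  H_0: rank C_0 − rank ∂_1 = 10 − 9 = 1, and the invariant factors of ∂_1 are all 1, so H_0 = Z.
  H_1: rank ker ∂_1 − rank ∂_2 = (30 − 9) − 20 = 1, and ∂_2 has invariant factor 2 > 1, so H_1 = Z ⊕ Z_2.
  H_2: rank ker ∂_2 − rank ∂_3 = (20 − 20) − 0 = 0, and there is no ∂_3, so H_2 = 0.

As a check, the Euler characteristic is 10 − 30 + 20 = 0, which agrees with 1 − 1 + 0 = 0.

H_0 = Z,  H_1 = Z ⊕ Z_2,  H_2 = 0.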